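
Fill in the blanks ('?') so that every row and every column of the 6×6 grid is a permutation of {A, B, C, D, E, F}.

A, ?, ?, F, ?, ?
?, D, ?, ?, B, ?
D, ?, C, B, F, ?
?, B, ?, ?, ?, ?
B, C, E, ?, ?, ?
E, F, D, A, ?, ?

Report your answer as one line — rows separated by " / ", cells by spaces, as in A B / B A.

At row 1, column 2: row 1 has {A,F}; column 2 has {B,C,D,F}; that leaves E.
At row 1, column 3: row 1 has {A,E,F}; column 3 has {C,D,E}; that leaves B.
At row 3, column 2: row 3 has {B,C,D,F}; column 2 has {B,C,D,E,F}; that leaves A.
At row 3, column 6: row 3 has {A,B,C,D,F}; column 6 is empty so far; that leaves E.
At row 5, column 4: row 5 has {B,C,E}; column 4 has {A,B,F}; that leaves D.
At row 5, column 5: row 5 has {B,C,D,E}; column 5 has {B,F}; that leaves A.
At row 5, column 6: row 5 has {A,B,C,D,E}; column 6 has {E}; that leaves F.
At row 6, column 5: row 6 has {A,D,E,F}; column 5 has {A,B,F}; that leaves C.
At row 6, column 6: row 6 has {A,C,D,E,F}; column 6 has {E,F}; that leaves B.
At row 1, column 5: row 1 has {A,B,E,F}; column 5 has {A,B,C,F}; that leaves D.
At row 1, column 6: row 1 has {A,B,D,E,F}; column 6 has {B,E,F}; that leaves C.
At row 2, column 6: row 2 has {B,D}; column 6 has {B,C,E,F}; that leaves A.
At row 4, column 5: row 4 has {B}; column 5 has {A,B,C,D,F}; that leaves E.
At row 4, column 6: row 4 has {B,E}; column 6 has {A,B,C,E,F}; that leaves D.
At row 2, column 3: row 2 has {A,B,D}; column 3 has {B,C,D,E}; that leaves F.
At row 4, column 3: row 4 has {B,D,E}; column 3 has {B,C,D,E,F}; that leaves A.
At row 4, column 4: row 4 has {A,B,D,E}; column 4 has {A,B,D,F}; that leaves C.
At row 2, column 1: row 2 has {A,B,D,F}; column 1 has {A,B,D,E}; that leaves C.
At row 2, column 4: row 2 has {A,B,C,D,F}; column 4 has {A,B,C,D,F}; that leaves E.
At row 4, column 1: row 4 has {A,B,C,D,E}; column 1 has {A,B,C,D,E}; that leaves F.

A E B F D C / C D F E B A / D A C B F E / F B A C E D / B C E D A F / E F D A C B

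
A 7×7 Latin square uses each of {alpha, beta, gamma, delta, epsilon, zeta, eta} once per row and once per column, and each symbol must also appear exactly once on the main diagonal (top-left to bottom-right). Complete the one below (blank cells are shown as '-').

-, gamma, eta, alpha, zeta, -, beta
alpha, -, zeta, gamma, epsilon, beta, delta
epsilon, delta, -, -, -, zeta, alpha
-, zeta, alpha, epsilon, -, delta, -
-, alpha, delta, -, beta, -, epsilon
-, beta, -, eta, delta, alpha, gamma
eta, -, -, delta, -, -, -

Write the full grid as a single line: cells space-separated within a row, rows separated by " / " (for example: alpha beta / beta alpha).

Cell (r1,c1): row 1 has {alpha,beta,gamma,zeta,eta}; column 1 has {alpha,epsilon,eta}; the diagonal has {alpha,beta,epsilon} → delta.
Cell (r1,c6): row 1 has {alpha,beta,gamma,delta,zeta,eta}; column 6 has {alpha,beta,delta,zeta} → epsilon.
Cell (r2,c2): row 2 has {alpha,beta,gamma,delta,epsilon,zeta}; column 2 has {alpha,beta,gamma,delta,zeta}; the diagonal has {alpha,beta,delta,epsilon} → eta.
Cell (r3,c3): row 3 has {alpha,delta,epsilon,zeta}; column 3 has {alpha,delta,zeta,eta}; the diagonal has {alpha,beta,delta,epsilon,eta} → gamma.
Cell (r3,c4): row 3 has {alpha,gamma,delta,epsilon,zeta}; column 4 has {alpha,gamma,delta,epsilon,eta} → beta.
Cell (r3,c5): row 3 has {alpha,beta,gamma,delta,epsilon,zeta}; column 5 has {beta,delta,epsilon,zeta} → eta.
Cell (r4,c5): row 4 has {alpha,delta,epsilon,zeta}; column 5 has {beta,delta,epsilon,zeta,eta} → gamma.
Cell (r4,c7): row 4 has {alpha,gamma,delta,epsilon,zeta}; column 7 has {alpha,beta,gamma,delta,epsilon} → eta.
Cell (r5,c4): row 5 has {alpha,beta,delta,epsilon}; column 4 has {alpha,beta,gamma,delta,epsilon,eta} → zeta.
Cell (r6,c1): row 6 has {alpha,beta,gamma,delta,eta}; column 1 has {alpha,delta,epsilon,eta} → zeta.
Cell (r6,c3): row 6 has {alpha,beta,gamma,delta,zeta,eta}; column 3 has {alpha,gamma,delta,zeta,eta} → epsilon.
Cell (r7,c2): row 7 has {delta,eta}; column 2 has {alpha,beta,gamma,delta,zeta,eta} → epsilon.
Cell (r7,c3): row 7 has {delta,epsilon,eta}; column 3 has {alpha,gamma,delta,epsilon,zeta,eta} → beta.
Cell (r7,c5): row 7 has {beta,delta,epsilon,eta}; column 5 has {beta,gamma,delta,epsilon,zeta,eta} → alpha.
Cell (r7,c6): row 7 has {alpha,beta,delta,epsilon,eta}; column 6 has {alpha,beta,delta,epsilon,zeta} → gamma.
Cell (r7,c7): row 7 has {alpha,beta,gamma,delta,epsilon,eta}; column 7 has {alpha,beta,gamma,delta,epsilon,eta}; the diagonal has {alpha,beta,gamma,delta,epsilon,eta} → zeta.
Cell (r4,c1): row 4 has {alpha,gamma,delta,epsilon,zeta,eta}; column 1 has {alpha,delta,epsilon,zeta,eta} → beta.
Cell (r5,c1): row 5 has {alpha,beta,delta,epsilon,zeta}; column 1 has {alpha,beta,delta,epsilon,zeta,eta} → gamma.
Cell (r5,c6): row 5 has {alpha,beta,gamma,delta,epsilon,zeta}; column 6 has {alpha,beta,gamma,delta,epsilon,zeta} → eta.

delta gamma eta alpha zeta epsilon beta / alpha eta zeta gamma epsilon beta delta / epsilon delta gamma beta eta zeta alpha / beta zeta alpha epsilon gamma delta eta / gamma alpha delta zeta beta eta epsilon / zeta beta epsilon eta delta alpha gamma / eta epsilon beta delta alpha gamma zeta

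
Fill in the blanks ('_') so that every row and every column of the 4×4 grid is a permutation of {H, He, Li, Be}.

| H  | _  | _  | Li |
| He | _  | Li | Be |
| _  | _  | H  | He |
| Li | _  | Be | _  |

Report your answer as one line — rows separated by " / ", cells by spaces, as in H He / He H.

H Be He Li / He H Li Be / Be Li H He / Li He Be H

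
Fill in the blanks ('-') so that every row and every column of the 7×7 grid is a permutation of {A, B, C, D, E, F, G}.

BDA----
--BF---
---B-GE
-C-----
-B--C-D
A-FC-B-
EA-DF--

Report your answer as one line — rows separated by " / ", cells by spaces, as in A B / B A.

B D A E G F C / C G B F E D A / D F C B A G E / G C D A B E F / F B E G C A D / A E F C D B G / E A G D F C B

(r3,c2) = F
(r6,c7) = G
(r7,c6) = C
(r7,c7) = B
(r6,c2) = E
(r6,c5) = D
(r7,c3) = G
(r2,c2) = G
(r3,c5) = A
(r5,c3) = E
(r2,c5) = E
(r4,c3) = D
(r1,c5) = G
(r3,c3) = C
(r4,c5) = B
(r1,c4) = E
(r1,c6) = F
(r1,c7) = C
(r2,c7) = A
(r3,c1) = D
(r4,c7) = F
(r5,c6) = A
(r2,c1) = C
(r2,c6) = D
(r4,c1) = G
(r4,c4) = A
(r4,c6) = E
(r5,c1) = F
(r5,c4) = G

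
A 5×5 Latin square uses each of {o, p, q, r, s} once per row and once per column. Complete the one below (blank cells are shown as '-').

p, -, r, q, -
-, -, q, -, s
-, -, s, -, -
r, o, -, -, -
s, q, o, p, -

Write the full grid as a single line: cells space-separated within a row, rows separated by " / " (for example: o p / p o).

p s r q o / o p q r s / q r s o p / r o p s q / s q o p r

(r1,c2): row 1 has {p,q,r}; column 2 has {o,q}, so it must be s.
(r1,c5): row 1 has {p,q,r,s}; column 5 has {s}, so it must be o.
(r2,c1): row 2 has {q,s}; column 1 has {p,r,s}, so it must be o.
(r2,c4): row 2 has {o,q,s}; column 4 has {p,q}, so it must be r.
(r3,c1): row 3 has {s}; column 1 has {o,p,r,s}, so it must be q.
(r3,c4): row 3 has {q,s}; column 4 has {p,q,r}, so it must be o.
(r4,c3): row 4 has {o,r}; column 3 has {o,q,r,s}, so it must be p.
(r4,c4): row 4 has {o,p,r}; column 4 has {o,p,q,r}, so it must be s.
(r4,c5): row 4 has {o,p,r,s}; column 5 has {o,s}, so it must be q.
(r5,c5): row 5 has {o,p,q,s}; column 5 has {o,q,s}, so it must be r.
(r2,c2): row 2 has {o,q,r,s}; column 2 has {o,q,s}, so it must be p.
(r3,c2): row 3 has {o,q,s}; column 2 has {o,p,q,s}, so it must be r.
(r3,c5): row 3 has {o,q,r,s}; column 5 has {o,q,r,s}, so it must be p.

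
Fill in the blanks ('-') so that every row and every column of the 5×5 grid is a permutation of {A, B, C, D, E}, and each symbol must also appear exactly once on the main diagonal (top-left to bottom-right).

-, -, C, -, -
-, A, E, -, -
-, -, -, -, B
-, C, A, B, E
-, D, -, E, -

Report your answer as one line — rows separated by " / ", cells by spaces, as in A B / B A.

E B C D A / B A E C D / C E D A B / D C A B E / A D B E C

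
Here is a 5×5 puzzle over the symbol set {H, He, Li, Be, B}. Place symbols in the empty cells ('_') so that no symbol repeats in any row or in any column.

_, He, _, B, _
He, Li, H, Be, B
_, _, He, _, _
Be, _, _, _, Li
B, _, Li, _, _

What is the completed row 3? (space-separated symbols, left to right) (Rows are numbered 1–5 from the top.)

H B He Li Be

Cell (r1,c3): row 1 has {He,B}; column 3 has {H,He,Li} → Be.
Cell (r1,c5): row 1 has {He,Be,B}; column 5 has {Li,B} → H.
Cell (r3,c5): row 3 has {He}; column 5 has {H,Li,B} → Be.
Cell (r4,c3): row 4 has {Li,Be}; column 3 has {H,He,Li,Be} → B.
Cell (r5,c5): row 5 has {Li,B}; column 5 has {H,Li,Be,B} → He.
Cell (r1,c1): row 1 has {H,He,Be,B}; column 1 has {He,Be,B} → Li.
Cell (r3,c1): row 3 has {He,Be}; column 1 has {He,Li,Be,B} → H.
Cell (r3,c2): row 3 has {H,He,Be}; column 2 has {He,Li} → B.
Cell (r3,c4): row 3 has {H,He,Be,B}; column 4 has {Be,B} → Li.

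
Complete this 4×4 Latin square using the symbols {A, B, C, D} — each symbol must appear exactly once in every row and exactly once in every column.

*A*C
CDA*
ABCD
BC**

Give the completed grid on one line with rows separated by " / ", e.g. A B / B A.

D A B C / C D A B / A B C D / B C D A

row 1 has {A,C}; column 1 has {A,B,C} — only D is left for (r1,c1).
row 1 has {A,C,D}; column 3 has {A,C} — only B is left for (r1,c3).
row 2 has {A,C,D}; column 4 has {C,D} — only B is left for (r2,c4).
row 4 has {B,C}; column 3 has {A,B,C} — only D is left for (r4,c3).
row 4 has {B,C,D}; column 4 has {B,C,D} — only A is left for (r4,c4).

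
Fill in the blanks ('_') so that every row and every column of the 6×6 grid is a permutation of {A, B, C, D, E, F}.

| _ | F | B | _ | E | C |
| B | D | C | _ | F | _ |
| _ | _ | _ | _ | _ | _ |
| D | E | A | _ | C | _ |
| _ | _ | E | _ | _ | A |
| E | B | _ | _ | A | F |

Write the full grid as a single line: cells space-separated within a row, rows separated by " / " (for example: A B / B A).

A F B D E C / B D C A F E / C A F E B D / D E A F C B / F C E B D A / E B D C A F

row 1 has {B,C,E,F}; column 1 has {B,D,E} — only A is left for (r1,c1).
row 1 has {A,B,C,E,F}; column 4 is empty so far — only D is left for (r1,c4).
row 2 has {B,C,D,F}; column 6 has {A,C,F} — only E is left for (r2,c6).
row 4 has {A,C,D,E}; column 6 has {A,C,E,F} — only B is left for (r4,c6).
row 5 has {A,E}; column 2 has {B,D,E,F} — only C is left for (r5,c2).
row 6 has {A,B,E,F}; column 3 has {A,B,C,E} — only D is left for (r6,c3).
row 6 has {A,B,D,E,F}; column 4 has {D} — only C is left for (r6,c4).
row 2 has {B,C,D,E,F}; column 4 has {C,D} — only A is left for (r2,c4).
row 3 is empty so far; column 2 has {B,C,D,E,F} — only A is left for (r3,c2).
row 3 has {A}; column 3 has {A,B,C,D,E} — only F is left for (r3,c3).
row 3 has {A,F}; column 6 has {A,B,C,E,F} — only D is left for (r3,c6).
row 4 has {A,B,C,D,E}; column 4 has {A,C,D} — only F is left for (r4,c4).
row 5 has {A,C,E}; column 1 has {A,B,D,E} — only F is left for (r5,c1).
row 5 has {A,C,E,F}; column 4 has {A,C,D,F} — only B is left for (r5,c4).
row 5 has {A,B,C,E,F}; column 5 has {A,C,E,F} — only D is left for (r5,c5).
row 3 has {A,D,F}; column 1 has {A,B,D,E,F} — only C is left for (r3,c1).
row 3 has {A,C,D,F}; column 4 has {A,B,C,D,F} — only E is left for (r3,c4).
row 3 has {A,C,D,E,F}; column 5 has {A,C,D,E,F} — only B is left for (r3,c5).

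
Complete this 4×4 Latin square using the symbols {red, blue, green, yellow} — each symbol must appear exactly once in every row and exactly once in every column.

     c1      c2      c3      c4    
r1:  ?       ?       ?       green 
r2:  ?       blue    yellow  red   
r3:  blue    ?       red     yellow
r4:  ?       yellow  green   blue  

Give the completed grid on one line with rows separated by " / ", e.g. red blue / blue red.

(r1,c2): row 1 has {green}; column 2 has {blue,yellow}, so it must be red.
(r1,c3): row 1 has {red,green}; column 3 has {red,green,yellow}, so it must be blue.
(r2,c1): row 2 has {red,blue,yellow}; column 1 has {blue}, so it must be green.
(r3,c2): row 3 has {red,blue,yellow}; column 2 has {red,blue,yellow}, so it must be green.
(r4,c1): row 4 has {blue,green,yellow}; column 1 has {blue,green}, so it must be red.
(r1,c1): row 1 has {red,blue,green}; column 1 has {red,blue,green}, so it must be yellow.

yellow red blue green / green blue yellow red / blue green red yellow / red yellow green blue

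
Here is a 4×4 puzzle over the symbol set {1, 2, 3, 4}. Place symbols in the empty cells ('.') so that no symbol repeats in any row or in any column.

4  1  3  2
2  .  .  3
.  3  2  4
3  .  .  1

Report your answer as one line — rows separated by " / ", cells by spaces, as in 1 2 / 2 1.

4 1 3 2 / 2 4 1 3 / 1 3 2 4 / 3 2 4 1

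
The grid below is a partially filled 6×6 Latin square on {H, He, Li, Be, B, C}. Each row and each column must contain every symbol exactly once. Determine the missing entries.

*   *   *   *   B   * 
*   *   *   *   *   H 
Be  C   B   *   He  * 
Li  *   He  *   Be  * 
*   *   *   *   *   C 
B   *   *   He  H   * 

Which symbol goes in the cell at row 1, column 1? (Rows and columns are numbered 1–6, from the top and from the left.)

C

row 3 has {He,Be,B,C}; column 6 has {H,C} — only Li is left for (r3,c6).
row 4 has {He,Li,Be}; column 6 has {H,Li,C} — only B is left for (r4,c6).
row 5 has {C}; column 5 has {H,He,Be,B} — only Li is left for (r5,c5).
row 6 has {H,He,B}; column 6 has {H,Li,B,C} — only Be is left for (r6,c6).
row 1 has {B}; column 6 has {H,Li,Be,B,C} — only He is left for (r1,c6).
row 2 has {H}; column 5 has {H,He,Li,Be,B} — only C is left for (r2,c5).
row 3 has {He,Li,Be,B,C}; column 4 has {He} — only H is left for (r3,c4).
row 4 has {He,Li,Be,B}; column 2 has {C} — only H is left for (r4,c2).
row 4 has {H,He,Li,Be,B}; column 4 has {H,He} — only C is left for (r4,c4).
row 6 has {H,He,Be,B}; column 2 has {H,C} — only Li is left for (r6,c2).
row 6 has {H,He,Li,Be,B}; column 3 has {He,B} — only C is left for (r6,c3).
row 1 has {He,B}; column 2 has {H,Li,C} — only Be is left for (r1,c2).
row 1 has {He,Be,B}; column 4 has {H,He,C} — only Li is left for (r1,c4).
row 2 has {H,C}; column 1 has {Li,Be,B} — only He is left for (r2,c1).
row 2 has {H,He,C}; column 2 has {H,Li,Be,C} — only B is left for (r2,c2).
row 2 has {H,He,B,C}; column 4 has {H,He,Li,C} — only Be is left for (r2,c4).
row 5 has {Li,C}; column 1 has {He,Li,Be,B} — only H is left for (r5,c1).
row 5 has {H,Li,C}; column 2 has {H,Li,Be,B,C} — only He is left for (r5,c2).
row 5 has {H,He,Li,C}; column 3 has {He,B,C} — only Be is left for (r5,c3).
row 5 has {H,He,Li,Be,C}; column 4 has {H,He,Li,Be,C} — only B is left for (r5,c4).
row 1 has {He,Li,Be,B}; column 1 has {H,He,Li,Be,B} — only C is left for (r1,c1).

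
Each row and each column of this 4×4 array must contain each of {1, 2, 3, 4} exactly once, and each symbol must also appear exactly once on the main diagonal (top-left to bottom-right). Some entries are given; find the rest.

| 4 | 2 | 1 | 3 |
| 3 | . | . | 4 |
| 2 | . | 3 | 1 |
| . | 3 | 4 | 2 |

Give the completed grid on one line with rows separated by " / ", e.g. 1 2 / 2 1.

4 2 1 3 / 3 1 2 4 / 2 4 3 1 / 1 3 4 2

(r2,c2) = 1
(r2,c3) = 2
(r3,c2) = 4
(r4,c1) = 1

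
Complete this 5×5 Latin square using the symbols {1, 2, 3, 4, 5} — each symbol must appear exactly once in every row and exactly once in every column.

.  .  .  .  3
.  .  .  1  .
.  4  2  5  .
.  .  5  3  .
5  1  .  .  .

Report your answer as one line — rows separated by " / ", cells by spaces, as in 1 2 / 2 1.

Cell (r3,c5): row 3 has {2,4,5}; column 5 has {3} → 1.
Cell (r4,c2): row 4 has {3,5}; column 2 has {1,4} → 2.
Cell (r4,c5): row 4 has {2,3,5}; column 5 has {1,3} → 4.
Cell (r5,c5): row 5 has {1,5}; column 5 has {1,3,4} → 2.
Cell (r1,c2): row 1 has {3}; column 2 has {1,2,4} → 5.
Cell (r2,c2): row 2 has {1}; column 2 has {1,2,4,5} → 3.
Cell (r2,c3): row 2 has {1,3}; column 3 has {2,5} → 4.
Cell (r2,c5): row 2 has {1,3,4}; column 5 has {1,2,3,4} → 5.
Cell (r3,c1): row 3 has {1,2,4,5}; column 1 has {5} → 3.
Cell (r4,c1): row 4 has {2,3,4,5}; column 1 has {3,5} → 1.
Cell (r5,c3): row 5 has {1,2,5}; column 3 has {2,4,5} → 3.
Cell (r5,c4): row 5 has {1,2,3,5}; column 4 has {1,3,5} → 4.
Cell (r1,c3): row 1 has {3,5}; column 3 has {2,3,4,5} → 1.
Cell (r1,c4): row 1 has {1,3,5}; column 4 has {1,3,4,5} → 2.
Cell (r2,c1): row 2 has {1,3,4,5}; column 1 has {1,3,5} → 2.
Cell (r1,c1): row 1 has {1,2,3,5}; column 1 has {1,2,3,5} → 4.

4 5 1 2 3 / 2 3 4 1 5 / 3 4 2 5 1 / 1 2 5 3 4 / 5 1 3 4 2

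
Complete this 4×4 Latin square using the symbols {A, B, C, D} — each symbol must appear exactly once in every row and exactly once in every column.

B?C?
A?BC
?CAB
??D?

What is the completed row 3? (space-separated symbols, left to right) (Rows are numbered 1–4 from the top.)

D C A B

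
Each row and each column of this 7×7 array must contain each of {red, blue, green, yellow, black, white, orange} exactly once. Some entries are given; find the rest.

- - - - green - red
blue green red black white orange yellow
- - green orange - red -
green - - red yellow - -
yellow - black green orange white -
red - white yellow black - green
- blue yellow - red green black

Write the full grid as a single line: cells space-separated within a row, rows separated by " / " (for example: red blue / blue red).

(r3,c5) = blue
(r3,c7) = white
(r5,c2) = red
(r5,c7) = blue
(r6,c2) = orange
(r6,c6) = blue
(r7,c4) = white
(r1,c4) = blue
(r3,c1) = black
(r3,c2) = yellow
(r4,c6) = black
(r4,c7) = orange
(r7,c1) = orange
(r1,c1) = white
(r1,c2) = black
(r1,c3) = orange
(r1,c6) = yellow
(r4,c2) = white
(r4,c3) = blue

white black orange blue green yellow red / blue green red black white orange yellow / black yellow green orange blue red white / green white blue red yellow black orange / yellow red black green orange white blue / red orange white yellow black blue green / orange blue yellow white red green black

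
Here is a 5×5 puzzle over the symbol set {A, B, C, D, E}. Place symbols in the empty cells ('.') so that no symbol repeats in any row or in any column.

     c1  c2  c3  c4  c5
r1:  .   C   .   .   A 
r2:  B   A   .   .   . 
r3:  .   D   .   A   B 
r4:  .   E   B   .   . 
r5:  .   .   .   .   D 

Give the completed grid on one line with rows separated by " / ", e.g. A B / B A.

D C E B A / B A D C E / E D C A B / A E B D C / C B A E D

(r4,c5) = C
(r5,c2) = B
(r2,c5) = E
(r4,c4) = D
(r2,c4) = C
(r4,c1) = A
(r5,c4) = E
(r1,c4) = B
(r2,c3) = D
(r5,c1) = C
(r5,c3) = A
(r1,c3) = E
(r3,c1) = E
(r3,c3) = C
(r1,c1) = D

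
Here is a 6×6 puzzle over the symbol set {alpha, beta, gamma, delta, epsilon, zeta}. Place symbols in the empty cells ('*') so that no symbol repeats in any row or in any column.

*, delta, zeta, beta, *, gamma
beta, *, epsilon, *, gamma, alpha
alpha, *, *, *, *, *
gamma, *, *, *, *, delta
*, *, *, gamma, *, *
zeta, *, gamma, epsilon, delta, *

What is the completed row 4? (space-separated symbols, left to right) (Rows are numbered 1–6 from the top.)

gamma epsilon beta alpha zeta delta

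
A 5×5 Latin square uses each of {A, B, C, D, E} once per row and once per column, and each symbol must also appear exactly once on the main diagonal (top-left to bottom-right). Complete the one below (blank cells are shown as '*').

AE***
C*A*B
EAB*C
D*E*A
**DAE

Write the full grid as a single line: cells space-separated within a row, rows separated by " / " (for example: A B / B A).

A E C B D / C D A E B / E A B D C / D B E C A / B C D A E

(r1,c3) = C
(r1,c5) = D
(r2,c2) = D
(r2,c4) = E
(r3,c4) = D
(r4,c4) = C
(r5,c1) = B
(r5,c2) = C
(r1,c4) = B
(r4,c2) = B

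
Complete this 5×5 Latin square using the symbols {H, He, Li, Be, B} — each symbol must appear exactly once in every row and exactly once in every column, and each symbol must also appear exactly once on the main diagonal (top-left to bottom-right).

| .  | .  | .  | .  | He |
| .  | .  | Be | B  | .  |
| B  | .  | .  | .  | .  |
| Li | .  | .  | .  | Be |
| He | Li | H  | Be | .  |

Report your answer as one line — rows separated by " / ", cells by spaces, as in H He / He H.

Be H B Li He / H He Be B Li / B Be Li He H / Li B He H Be / He Li H Be B

At row 2, column 1: row 2 has {Be,B}; column 1 has {He,Li,B}; that leaves H.
At row 2, column 2: row 2 has {H,Be,B}; column 2 has {Li}; the diagonal is empty so far; that leaves He.
At row 2, column 5: row 2 has {H,He,Be,B}; column 5 has {He,Be}; that leaves Li.
At row 3, column 3: row 3 has {B}; column 3 has {H,Be}; the diagonal has {He}; that leaves Li.
At row 3, column 5: row 3 has {Li,B}; column 5 has {He,Li,Be}; that leaves H.
At row 4, column 4: row 4 has {Li,Be}; column 4 has {Be,B}; the diagonal has {He,Li}; that leaves H.
At row 5, column 5: row 5 has {H,He,Li,Be}; column 5 has {H,He,Li,Be}; the diagonal has {H,He,Li}; that leaves B.
At row 1, column 1: row 1 has {He}; column 1 has {H,He,Li,B}; the diagonal has {H,He,Li,B}; that leaves Be.
At row 1, column 3: row 1 has {He,Be}; column 3 has {H,Li,Be}; that leaves B.
At row 1, column 4: row 1 has {He,Be,B}; column 4 has {H,Be,B}; that leaves Li.
At row 3, column 2: row 3 has {H,Li,B}; column 2 has {He,Li}; that leaves Be.
At row 3, column 4: row 3 has {H,Li,Be,B}; column 4 has {H,Li,Be,B}; that leaves He.
At row 4, column 2: row 4 has {H,Li,Be}; column 2 has {He,Li,Be}; that leaves B.
At row 4, column 3: row 4 has {H,Li,Be,B}; column 3 has {H,Li,Be,B}; that leaves He.
At row 1, column 2: row 1 has {He,Li,Be,B}; column 2 has {He,Li,Be,B}; that leaves H.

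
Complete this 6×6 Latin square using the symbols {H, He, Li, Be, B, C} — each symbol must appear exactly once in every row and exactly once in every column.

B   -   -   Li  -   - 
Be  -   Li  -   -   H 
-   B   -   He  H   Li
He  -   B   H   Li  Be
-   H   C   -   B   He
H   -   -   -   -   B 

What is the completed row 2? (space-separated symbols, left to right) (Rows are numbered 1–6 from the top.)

Be He Li B C H

At row 1, column 6: row 1 has {Li,B}; column 6 has {H,He,Li,Be,B}; that leaves C.
At row 3, column 1: row 3 has {H,He,Li,B}; column 1 has {H,He,Be,B}; that leaves C.
At row 3, column 3: row 3 has {H,He,Li,B,C}; column 3 has {Li,B,C}; that leaves Be.
At row 4, column 2: row 4 has {H,He,Li,Be,B}; column 2 has {H,B}; that leaves C.
At row 5, column 1: row 5 has {H,He,B,C}; column 1 has {H,He,Be,B,C}; that leaves Li.
At row 5, column 4: row 5 has {H,He,Li,B,C}; column 4 has {H,He,Li}; that leaves Be.
At row 6, column 3: row 6 has {H,B}; column 3 has {Li,Be,B,C}; that leaves He.
At row 6, column 4: row 6 has {H,He,B}; column 4 has {H,He,Li,Be}; that leaves C.
At row 6, column 5: row 6 has {H,He,B,C}; column 5 has {H,Li,B}; that leaves Be.
At row 1, column 3: row 1 has {Li,B,C}; column 3 has {He,Li,Be,B,C}; that leaves H.
At row 1, column 5: row 1 has {H,Li,B,C}; column 5 has {H,Li,Be,B}; that leaves He.
At row 2, column 2: row 2 has {H,Li,Be}; column 2 has {H,B,C}; that leaves He.
At row 2, column 4: row 2 has {H,He,Li,Be}; column 4 has {H,He,Li,Be,C}; that leaves B.
At row 2, column 5: row 2 has {H,He,Li,Be,B}; column 5 has {H,He,Li,Be,B}; that leaves C.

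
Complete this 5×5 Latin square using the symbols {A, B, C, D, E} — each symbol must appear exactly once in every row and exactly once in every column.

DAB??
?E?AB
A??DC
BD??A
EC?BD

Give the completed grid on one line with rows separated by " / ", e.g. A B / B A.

(r1,c5) = E
(r2,c1) = C
(r2,c3) = D
(r3,c2) = B
(r3,c3) = E
(r4,c3) = C
(r4,c4) = E
(r5,c3) = A
(r1,c4) = C

D A B C E / C E D A B / A B E D C / B D C E A / E C A B D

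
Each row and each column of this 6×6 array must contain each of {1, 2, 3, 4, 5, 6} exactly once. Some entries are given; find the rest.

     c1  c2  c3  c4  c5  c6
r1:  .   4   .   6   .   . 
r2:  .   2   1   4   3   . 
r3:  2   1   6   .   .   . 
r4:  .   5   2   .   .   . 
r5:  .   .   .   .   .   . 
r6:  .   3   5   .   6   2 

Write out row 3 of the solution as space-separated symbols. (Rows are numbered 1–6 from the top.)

2 1 6 5 4 3

(r1,c3): row 1 has {4,6}; column 3 has {1,2,5,6}, so it must be 3.
(r5,c2): row 5 is empty so far; column 2 has {1,2,3,4,5}, so it must be 6.
(r5,c3): row 5 has {6}; column 3 has {1,2,3,5,6}, so it must be 4.
(r6,c4): row 6 has {2,3,5,6}; column 4 has {4,6}, so it must be 1.
(r4,c4): row 4 has {2,5}; column 4 has {1,4,6}, so it must be 3.
(r6,c1): row 6 has {1,2,3,5,6}; column 1 has {2}, so it must be 4.
(r3,c4): row 3 has {1,2,6}; column 4 has {1,3,4,6}, so it must be 5.
(r3,c5): row 3 has {1,2,5,6}; column 5 has {3,6}, so it must be 4.
(r3,c6): row 3 has {1,2,4,5,6}; column 6 has {2}, so it must be 3.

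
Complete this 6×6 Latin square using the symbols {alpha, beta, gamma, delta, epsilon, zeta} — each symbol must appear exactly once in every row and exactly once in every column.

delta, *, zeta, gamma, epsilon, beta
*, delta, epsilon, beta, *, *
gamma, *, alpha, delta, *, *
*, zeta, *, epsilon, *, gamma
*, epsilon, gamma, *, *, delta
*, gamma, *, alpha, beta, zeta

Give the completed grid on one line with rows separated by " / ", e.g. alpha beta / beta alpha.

delta alpha zeta gamma epsilon beta / zeta delta epsilon beta gamma alpha / gamma beta alpha delta zeta epsilon / alpha zeta beta epsilon delta gamma / beta epsilon gamma zeta alpha delta / epsilon gamma delta alpha beta zeta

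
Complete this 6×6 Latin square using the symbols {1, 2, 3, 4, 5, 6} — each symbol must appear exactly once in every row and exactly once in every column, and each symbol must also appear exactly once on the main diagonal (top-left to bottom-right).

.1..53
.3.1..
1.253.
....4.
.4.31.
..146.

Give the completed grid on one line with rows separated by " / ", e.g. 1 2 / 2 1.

4 1 6 2 5 3 / 5 3 4 1 2 6 / 1 6 2 5 3 4 / 2 5 3 6 4 1 / 6 4 5 3 1 2 / 3 2 1 4 6 5

Cell (r2,c5): row 2 has {1,3}; column 5 has {1,3,4,5,6} → 2.
Cell (r3,c2): row 3 has {1,2,3,5}; column 2 has {1,3,4} → 6.
Cell (r3,c6): row 3 has {1,2,3,5,6}; column 6 has {3} → 4.
Cell (r4,c4): row 4 has {4}; column 4 has {1,3,4,5}; the diagonal has {1,2,3} → 6.
Cell (r6,c6): row 6 has {1,4,6}; column 6 has {3,4}; the diagonal has {1,2,3,6} → 5.
Cell (r1,c1): row 1 has {1,3,5}; column 1 has {1}; the diagonal has {1,2,3,5,6} → 4.
Cell (r1,c3): row 1 has {1,3,4,5}; column 3 has {1,2} → 6.
Cell (r1,c4): row 1 has {1,3,4,5,6}; column 4 has {1,3,4,5,6} → 2.
Cell (r2,c6): row 2 has {1,2,3}; column 6 has {3,4,5} → 6.
Cell (r5,c3): row 5 has {1,3,4}; column 3 has {1,2,6} → 5.
Cell (r5,c6): row 5 has {1,3,4,5}; column 6 has {3,4,5,6} → 2.
Cell (r6,c2): row 6 has {1,4,5,6}; column 2 has {1,3,4,6} → 2.
Cell (r2,c1): row 2 has {1,2,3,6}; column 1 has {1,4} → 5.
Cell (r2,c3): row 2 has {1,2,3,5,6}; column 3 has {1,2,5,6} → 4.
Cell (r4,c2): row 4 has {4,6}; column 2 has {1,2,3,4,6} → 5.
Cell (r4,c3): row 4 has {4,5,6}; column 3 has {1,2,4,5,6} → 3.
Cell (r4,c6): row 4 has {3,4,5,6}; column 6 has {2,3,4,5,6} → 1.
Cell (r5,c1): row 5 has {1,2,3,4,5}; column 1 has {1,4,5} → 6.
Cell (r6,c1): row 6 has {1,2,4,5,6}; column 1 has {1,4,5,6} → 3.
Cell (r4,c1): row 4 has {1,3,4,5,6}; column 1 has {1,3,4,5,6} → 2.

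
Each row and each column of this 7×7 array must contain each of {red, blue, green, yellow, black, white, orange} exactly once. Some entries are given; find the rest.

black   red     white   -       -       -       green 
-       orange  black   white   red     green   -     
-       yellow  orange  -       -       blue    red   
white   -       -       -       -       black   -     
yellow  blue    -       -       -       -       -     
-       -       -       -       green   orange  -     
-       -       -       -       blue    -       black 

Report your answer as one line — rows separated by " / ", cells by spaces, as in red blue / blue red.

black red white blue orange yellow green / blue orange black white red green yellow / green yellow orange black white blue red / white green red orange yellow black blue / yellow blue green red black white orange / red black blue yellow green orange white / orange white yellow green blue red black

(r1,c6) = yellow
(r2,c1) = blue
(r2,c7) = yellow
(r3,c1) = green
(r3,c4) = black
(r3,c5) = white
(r4,c2) = green
(r6,c1) = red
(r7,c1) = orange
(r7,c2) = white
(r7,c6) = red
(r1,c5) = orange
(r4,c5) = yellow
(r5,c5) = black
(r5,c6) = white
(r5,c7) = orange
(r6,c2) = black
(r1,c4) = blue
(r4,c7) = blue
(r6,c4) = yellow
(r6,c7) = white
(r7,c4) = green
(r4,c3) = red
(r4,c4) = orange
(r5,c3) = green
(r5,c4) = red
(r6,c3) = blue
(r7,c3) = yellow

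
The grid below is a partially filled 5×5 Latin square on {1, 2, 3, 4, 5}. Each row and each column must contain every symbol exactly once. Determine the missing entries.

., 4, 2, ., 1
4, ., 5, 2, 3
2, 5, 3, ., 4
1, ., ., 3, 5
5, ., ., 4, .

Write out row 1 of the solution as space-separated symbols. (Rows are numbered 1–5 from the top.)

3 4 2 5 1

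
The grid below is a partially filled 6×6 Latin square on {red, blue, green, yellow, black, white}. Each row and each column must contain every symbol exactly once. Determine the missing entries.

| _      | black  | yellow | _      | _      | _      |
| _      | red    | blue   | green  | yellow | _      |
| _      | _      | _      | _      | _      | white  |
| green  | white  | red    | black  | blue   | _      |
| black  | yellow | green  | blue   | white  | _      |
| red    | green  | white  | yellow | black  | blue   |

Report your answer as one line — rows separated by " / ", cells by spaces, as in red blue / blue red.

blue black yellow white red green / white red blue green yellow black / yellow blue black red green white / green white red black blue yellow / black yellow green blue white red / red green white yellow black blue

(r2,c1): row 2 has {red,blue,green,yellow}; column 1 has {red,green,black}, so it must be white.
(r2,c6): row 2 has {red,blue,green,yellow,white}; column 6 has {blue,white}, so it must be black.
(r3,c2): row 3 has {white}; column 2 has {red,green,yellow,black,white}, so it must be blue.
(r3,c3): row 3 has {blue,white}; column 3 has {red,blue,green,yellow,white}, so it must be black.
(r3,c4): row 3 has {blue,black,white}; column 4 has {blue,green,yellow,black}, so it must be red.
(r3,c5): row 3 has {red,blue,black,white}; column 5 has {blue,yellow,black,white}, so it must be green.
(r4,c6): row 4 has {red,blue,green,black,white}; column 6 has {blue,black,white}, so it must be yellow.
(r5,c6): row 5 has {blue,green,yellow,black,white}; column 6 has {blue,yellow,black,white}, so it must be red.
(r1,c1): row 1 has {yellow,black}; column 1 has {red,green,black,white}, so it must be blue.
(r1,c4): row 1 has {blue,yellow,black}; column 4 has {red,blue,green,yellow,black}, so it must be white.
(r1,c5): row 1 has {blue,yellow,black,white}; column 5 has {blue,green,yellow,black,white}, so it must be red.
(r1,c6): row 1 has {red,blue,yellow,black,white}; column 6 has {red,blue,yellow,black,white}, so it must be green.
(r3,c1): row 3 has {red,blue,green,black,white}; column 1 has {red,blue,green,black,white}, so it must be yellow.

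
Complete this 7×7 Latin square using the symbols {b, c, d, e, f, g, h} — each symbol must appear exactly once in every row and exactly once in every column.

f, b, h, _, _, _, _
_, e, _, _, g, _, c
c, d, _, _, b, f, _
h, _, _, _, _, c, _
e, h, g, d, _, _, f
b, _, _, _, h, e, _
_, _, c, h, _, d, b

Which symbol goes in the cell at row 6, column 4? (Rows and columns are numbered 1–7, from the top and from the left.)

f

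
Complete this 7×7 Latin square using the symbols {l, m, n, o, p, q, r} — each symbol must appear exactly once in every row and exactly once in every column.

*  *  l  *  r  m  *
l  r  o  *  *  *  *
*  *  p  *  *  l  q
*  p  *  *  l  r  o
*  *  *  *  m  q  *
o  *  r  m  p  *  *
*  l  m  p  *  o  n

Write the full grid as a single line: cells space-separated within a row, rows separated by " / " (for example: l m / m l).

q n l o r m p / l r o q n p m / n m p r o l q / m p q n l r o / p o n l m q r / o q r m p n l / r l m p q o n

row 1 has {l,m,r}; column 7 has {n,o,q} — only p is left for (r1,c7).
row 2 has {l,o,r}; column 7 has {n,o,p,q} — only m is left for (r2,c7).
row 5 has {m,q}; column 3 has {l,m,o,p,r} — only n is left for (r5,c3).
row 6 has {m,o,p,r}; column 6 has {l,m,o,q,r} — only n is left for (r6,c6).
row 6 has {m,n,o,p,r}; column 7 has {m,n,o,p,q} — only l is left for (r6,c7).
row 7 has {l,m,n,o,p}; column 5 has {l,m,p,r} — only q is left for (r7,c5).
row 2 has {l,m,o,r}; column 5 has {l,m,p,q,r} — only n is left for (r2,c5).
row 2 has {l,m,n,o,r}; column 6 has {l,m,n,o,q,r} — only p is left for (r2,c6).
row 3 has {l,p,q}; column 5 has {l,m,n,p,q,r} — only o is left for (r3,c5).
row 4 has {l,o,p,r}; column 3 has {l,m,n,o,p,r} — only q is left for (r4,c3).
row 4 has {l,o,p,q,r}; column 4 has {m,p} — only n is left for (r4,c4).
row 5 has {m,n,q}; column 2 has {l,p,r} — only o is left for (r5,c2).
row 5 has {m,n,o,q}; column 7 has {l,m,n,o,p,q} — only r is left for (r5,c7).
row 6 has {l,m,n,o,p,r}; column 2 has {l,o,p,r} — only q is left for (r6,c2).
row 7 has {l,m,n,o,p,q}; column 1 has {l,o} — only r is left for (r7,c1).
row 1 has {l,m,p,r}; column 2 has {l,o,p,q,r} — only n is left for (r1,c2).
row 2 has {l,m,n,o,p,r}; column 4 has {m,n,p} — only q is left for (r2,c4).
row 3 has {l,o,p,q}; column 2 has {l,n,o,p,q,r} — only m is left for (r3,c2).
row 3 has {l,m,o,p,q}; column 4 has {m,n,p,q} — only r is left for (r3,c4).
row 4 has {l,n,o,p,q,r}; column 1 has {l,o,r} — only m is left for (r4,c1).
row 5 has {m,n,o,q,r}; column 1 has {l,m,o,r} — only p is left for (r5,c1).
row 5 has {m,n,o,p,q,r}; column 4 has {m,n,p,q,r} — only l is left for (r5,c4).
row 1 has {l,m,n,p,r}; column 1 has {l,m,o,p,r} — only q is left for (r1,c1).
row 1 has {l,m,n,p,q,r}; column 4 has {l,m,n,p,q,r} — only o is left for (r1,c4).
row 3 has {l,m,o,p,q,r}; column 1 has {l,m,o,p,q,r} — only n is left for (r3,c1).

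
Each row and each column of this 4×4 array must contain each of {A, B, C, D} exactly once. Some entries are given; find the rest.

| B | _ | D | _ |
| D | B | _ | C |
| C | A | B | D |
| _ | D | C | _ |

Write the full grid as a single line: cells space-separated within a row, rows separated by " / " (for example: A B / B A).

B C D A / D B A C / C A B D / A D C B

(r1,c2) = C
(r1,c4) = A
(r2,c3) = A
(r4,c1) = A
(r4,c4) = B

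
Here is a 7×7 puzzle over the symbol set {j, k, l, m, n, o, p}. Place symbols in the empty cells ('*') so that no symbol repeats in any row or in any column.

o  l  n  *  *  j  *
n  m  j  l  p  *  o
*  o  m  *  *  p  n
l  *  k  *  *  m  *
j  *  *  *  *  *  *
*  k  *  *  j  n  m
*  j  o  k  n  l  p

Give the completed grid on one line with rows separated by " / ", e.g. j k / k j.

(r1,c7): row 1 has {j,l,n,o}; column 7 has {m,n,o,p}, so it must be k.
(r2,c6): row 2 has {j,l,m,n,o,p}; column 6 has {j,l,m,n,p}, so it must be k.
(r3,c1): row 3 has {m,n,o,p}; column 1 has {j,l,n,o}, so it must be k.
(r3,c4): row 3 has {k,m,n,o,p}; column 4 has {k,l}, so it must be j.
(r3,c5): row 3 has {j,k,m,n,o,p}; column 5 has {j,n,p}, so it must be l.
(r4,c5): row 4 has {k,l,m}; column 5 has {j,l,n,p}, so it must be o.
(r4,c7): row 4 has {k,l,m,o}; column 7 has {k,m,n,o,p}, so it must be j.
(r5,c6): row 5 has {j}; column 6 has {j,k,l,m,n,p}, so it must be o.
(r5,c7): row 5 has {j,o}; column 7 has {j,k,m,n,o,p}, so it must be l.
(r6,c1): row 6 has {j,k,m,n}; column 1 has {j,k,l,n,o}, so it must be p.
(r6,c3): row 6 has {j,k,m,n,p}; column 3 has {j,k,m,n,o}, so it must be l.
(r6,c4): row 6 has {j,k,l,m,n,p}; column 4 has {j,k,l}, so it must be o.
(r7,c1): row 7 has {j,k,l,n,o,p}; column 1 has {j,k,l,n,o,p}, so it must be m.
(r1,c5): row 1 has {j,k,l,n,o}; column 5 has {j,l,n,o,p}, so it must be m.
(r5,c3): row 5 has {j,l,o}; column 3 has {j,k,l,m,n,o}, so it must be p.
(r5,c5): row 5 has {j,l,o,p}; column 5 has {j,l,m,n,o,p}, so it must be k.
(r1,c4): row 1 has {j,k,l,m,n,o}; column 4 has {j,k,l,o}, so it must be p.
(r4,c4): row 4 has {j,k,l,m,o}; column 4 has {j,k,l,o,p}, so it must be n.
(r5,c2): row 5 has {j,k,l,o,p}; column 2 has {j,k,l,m,o}, so it must be n.
(r5,c4): row 5 has {j,k,l,n,o,p}; column 4 has {j,k,l,n,o,p}, so it must be m.
(r4,c2): row 4 has {j,k,l,m,n,o}; column 2 has {j,k,l,m,n,o}, so it must be p.

o l n p m j k / n m j l p k o / k o m j l p n / l p k n o m j / j n p m k o l / p k l o j n m / m j o k n l p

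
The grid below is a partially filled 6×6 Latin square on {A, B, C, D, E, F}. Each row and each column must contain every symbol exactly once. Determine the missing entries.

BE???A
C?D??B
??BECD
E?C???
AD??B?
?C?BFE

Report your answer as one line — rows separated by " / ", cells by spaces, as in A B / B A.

B E F C D A / C F D A E B / F A B E C D / E B C D A F / A D E F B C / D C A B F E

(r1,c3) = F
(r1,c5) = D
(r3,c1) = F
(r3,c2) = A
(r4,c5) = A
(r4,c6) = F
(r5,c3) = E
(r5,c6) = C
(r6,c1) = D
(r6,c3) = A
(r1,c4) = C
(r2,c2) = F
(r2,c4) = A
(r2,c5) = E
(r4,c2) = B
(r4,c4) = D
(r5,c4) = F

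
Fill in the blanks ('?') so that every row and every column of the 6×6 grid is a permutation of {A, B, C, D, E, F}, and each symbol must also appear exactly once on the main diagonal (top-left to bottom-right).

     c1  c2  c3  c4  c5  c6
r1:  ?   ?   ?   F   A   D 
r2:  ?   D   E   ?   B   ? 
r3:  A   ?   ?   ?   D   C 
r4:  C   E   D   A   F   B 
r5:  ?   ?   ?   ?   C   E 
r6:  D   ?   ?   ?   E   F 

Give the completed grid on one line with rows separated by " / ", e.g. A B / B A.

At row 2, column 1: row 2 has {B,D,E}; column 1 has {A,C,D}; that leaves F.
At row 2, column 4: row 2 has {B,D,E,F}; column 4 has {A,F}; that leaves C.
At row 2, column 6: row 2 has {B,C,D,E,F}; column 6 has {B,C,D,E,F}; that leaves A.
At row 3, column 3: row 3 has {A,C,D}; column 3 has {D,E}; the diagonal has {A,C,D,F}; that leaves B.
At row 3, column 4: row 3 has {A,B,C,D}; column 4 has {A,C,F}; that leaves E.
At row 5, column 1: row 5 has {C,E}; column 1 has {A,C,D,F}; that leaves B.
At row 5, column 4: row 5 has {B,C,E}; column 4 has {A,C,E,F}; that leaves D.
At row 6, column 4: row 6 has {D,E,F}; column 4 has {A,C,D,E,F}; that leaves B.
At row 1, column 1: row 1 has {A,D,F}; column 1 has {A,B,C,D,F}; the diagonal has {A,B,C,D,F}; that leaves E.
At row 1, column 3: row 1 has {A,D,E,F}; column 3 has {B,D,E}; that leaves C.
At row 3, column 2: row 3 has {A,B,C,D,E}; column 2 has {D,E}; that leaves F.
At row 5, column 2: row 5 has {B,C,D,E}; column 2 has {D,E,F}; that leaves A.
At row 5, column 3: row 5 has {A,B,C,D,E}; column 3 has {B,C,D,E}; that leaves F.
At row 6, column 2: row 6 has {B,D,E,F}; column 2 has {A,D,E,F}; that leaves C.
At row 6, column 3: row 6 has {B,C,D,E,F}; column 3 has {B,C,D,E,F}; that leaves A.
At row 1, column 2: row 1 has {A,C,D,E,F}; column 2 has {A,C,D,E,F}; that leaves B.

E B C F A D / F D E C B A / A F B E D C / C E D A F B / B A F D C E / D C A B E F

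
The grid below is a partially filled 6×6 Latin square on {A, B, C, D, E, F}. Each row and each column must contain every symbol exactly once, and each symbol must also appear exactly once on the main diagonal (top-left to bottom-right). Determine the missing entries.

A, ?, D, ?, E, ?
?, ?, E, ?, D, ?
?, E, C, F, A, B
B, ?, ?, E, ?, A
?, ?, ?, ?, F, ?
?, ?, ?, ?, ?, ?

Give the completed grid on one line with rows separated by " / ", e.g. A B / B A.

A C D B E F / F B E A D C / D E C F A B / B D F E C A / C A B D F E / E F A C B D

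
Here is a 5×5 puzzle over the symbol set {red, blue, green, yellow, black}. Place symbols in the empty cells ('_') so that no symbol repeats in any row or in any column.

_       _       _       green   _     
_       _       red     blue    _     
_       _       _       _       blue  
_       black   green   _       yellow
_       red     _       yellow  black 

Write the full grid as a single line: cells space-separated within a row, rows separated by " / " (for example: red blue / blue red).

yellow blue black green red / black yellow red blue green / red green yellow black blue / blue black green red yellow / green red blue yellow black

(r1,c5) = red
(r2,c5) = green
(r4,c4) = red
(r5,c3) = blue
(r2,c2) = yellow
(r3,c2) = green
(r3,c4) = black
(r4,c1) = blue
(r5,c1) = green
(r1,c2) = blue
(r2,c1) = black
(r3,c3) = yellow
(r1,c1) = yellow
(r1,c3) = black
(r3,c1) = red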